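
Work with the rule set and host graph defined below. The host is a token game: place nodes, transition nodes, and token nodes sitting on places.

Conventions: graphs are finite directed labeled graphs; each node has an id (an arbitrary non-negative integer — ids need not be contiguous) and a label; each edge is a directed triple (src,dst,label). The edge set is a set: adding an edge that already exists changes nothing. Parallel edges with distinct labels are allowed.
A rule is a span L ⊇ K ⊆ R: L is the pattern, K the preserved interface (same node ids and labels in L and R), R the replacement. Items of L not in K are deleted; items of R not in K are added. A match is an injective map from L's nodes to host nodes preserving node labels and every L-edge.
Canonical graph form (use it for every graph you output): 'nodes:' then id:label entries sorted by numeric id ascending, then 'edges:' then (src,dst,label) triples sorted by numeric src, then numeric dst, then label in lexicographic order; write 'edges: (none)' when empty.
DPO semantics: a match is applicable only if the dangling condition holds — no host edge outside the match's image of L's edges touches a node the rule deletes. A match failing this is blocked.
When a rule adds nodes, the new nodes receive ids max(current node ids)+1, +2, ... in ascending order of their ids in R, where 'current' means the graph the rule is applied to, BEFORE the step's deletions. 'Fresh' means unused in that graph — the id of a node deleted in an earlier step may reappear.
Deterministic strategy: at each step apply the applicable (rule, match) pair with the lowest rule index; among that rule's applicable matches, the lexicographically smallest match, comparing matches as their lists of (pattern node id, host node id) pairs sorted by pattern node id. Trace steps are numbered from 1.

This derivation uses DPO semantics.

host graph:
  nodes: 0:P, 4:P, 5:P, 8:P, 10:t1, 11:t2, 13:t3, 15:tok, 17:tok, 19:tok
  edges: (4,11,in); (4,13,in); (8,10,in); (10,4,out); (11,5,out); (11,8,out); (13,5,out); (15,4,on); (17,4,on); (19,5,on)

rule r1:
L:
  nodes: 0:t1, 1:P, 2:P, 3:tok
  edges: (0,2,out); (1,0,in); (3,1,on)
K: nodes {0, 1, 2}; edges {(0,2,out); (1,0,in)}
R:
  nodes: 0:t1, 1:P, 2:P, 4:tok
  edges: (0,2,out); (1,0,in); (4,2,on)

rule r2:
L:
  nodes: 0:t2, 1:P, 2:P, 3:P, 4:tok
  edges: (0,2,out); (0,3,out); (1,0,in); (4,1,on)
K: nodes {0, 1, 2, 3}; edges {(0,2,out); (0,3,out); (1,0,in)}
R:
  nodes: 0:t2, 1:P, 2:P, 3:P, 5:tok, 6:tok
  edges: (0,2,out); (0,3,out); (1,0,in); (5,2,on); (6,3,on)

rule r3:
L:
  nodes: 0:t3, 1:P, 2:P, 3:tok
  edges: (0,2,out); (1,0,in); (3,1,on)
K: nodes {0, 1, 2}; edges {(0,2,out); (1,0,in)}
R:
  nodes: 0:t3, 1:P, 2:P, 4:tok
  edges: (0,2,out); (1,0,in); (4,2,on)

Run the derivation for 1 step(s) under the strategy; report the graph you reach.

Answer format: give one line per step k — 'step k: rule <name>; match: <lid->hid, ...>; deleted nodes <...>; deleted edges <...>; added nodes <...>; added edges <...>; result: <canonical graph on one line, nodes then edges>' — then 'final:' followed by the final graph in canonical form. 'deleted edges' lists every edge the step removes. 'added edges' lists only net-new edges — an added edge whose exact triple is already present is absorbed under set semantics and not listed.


step 1: rule r2; match: 0->11, 1->4, 2->5, 3->8, 4->15; deleted nodes 15; deleted edges (15,4,on); added nodes 20, 21; added edges (20,5,on); (21,8,on); result: nodes: 0:P, 4:P, 5:P, 8:P, 10:t1, 11:t2, 13:t3, 17:tok, 19:tok, 20:tok, 21:tok edges: (4,11,in); (4,13,in); (8,10,in); (10,4,out); (11,5,out); (11,8,out); (13,5,out); (17,4,on); (19,5,on); (20,5,on); (21,8,on)
final:
nodes: 0:P, 4:P, 5:P, 8:P, 10:t1, 11:t2, 13:t3, 17:tok, 19:tok, 20:tok, 21:tok
edges: (4,11,in); (4,13,in); (8,10,in); (10,4,out); (11,5,out); (11,8,out); (13,5,out); (17,4,on); (19,5,on); (20,5,on); (21,8,on)


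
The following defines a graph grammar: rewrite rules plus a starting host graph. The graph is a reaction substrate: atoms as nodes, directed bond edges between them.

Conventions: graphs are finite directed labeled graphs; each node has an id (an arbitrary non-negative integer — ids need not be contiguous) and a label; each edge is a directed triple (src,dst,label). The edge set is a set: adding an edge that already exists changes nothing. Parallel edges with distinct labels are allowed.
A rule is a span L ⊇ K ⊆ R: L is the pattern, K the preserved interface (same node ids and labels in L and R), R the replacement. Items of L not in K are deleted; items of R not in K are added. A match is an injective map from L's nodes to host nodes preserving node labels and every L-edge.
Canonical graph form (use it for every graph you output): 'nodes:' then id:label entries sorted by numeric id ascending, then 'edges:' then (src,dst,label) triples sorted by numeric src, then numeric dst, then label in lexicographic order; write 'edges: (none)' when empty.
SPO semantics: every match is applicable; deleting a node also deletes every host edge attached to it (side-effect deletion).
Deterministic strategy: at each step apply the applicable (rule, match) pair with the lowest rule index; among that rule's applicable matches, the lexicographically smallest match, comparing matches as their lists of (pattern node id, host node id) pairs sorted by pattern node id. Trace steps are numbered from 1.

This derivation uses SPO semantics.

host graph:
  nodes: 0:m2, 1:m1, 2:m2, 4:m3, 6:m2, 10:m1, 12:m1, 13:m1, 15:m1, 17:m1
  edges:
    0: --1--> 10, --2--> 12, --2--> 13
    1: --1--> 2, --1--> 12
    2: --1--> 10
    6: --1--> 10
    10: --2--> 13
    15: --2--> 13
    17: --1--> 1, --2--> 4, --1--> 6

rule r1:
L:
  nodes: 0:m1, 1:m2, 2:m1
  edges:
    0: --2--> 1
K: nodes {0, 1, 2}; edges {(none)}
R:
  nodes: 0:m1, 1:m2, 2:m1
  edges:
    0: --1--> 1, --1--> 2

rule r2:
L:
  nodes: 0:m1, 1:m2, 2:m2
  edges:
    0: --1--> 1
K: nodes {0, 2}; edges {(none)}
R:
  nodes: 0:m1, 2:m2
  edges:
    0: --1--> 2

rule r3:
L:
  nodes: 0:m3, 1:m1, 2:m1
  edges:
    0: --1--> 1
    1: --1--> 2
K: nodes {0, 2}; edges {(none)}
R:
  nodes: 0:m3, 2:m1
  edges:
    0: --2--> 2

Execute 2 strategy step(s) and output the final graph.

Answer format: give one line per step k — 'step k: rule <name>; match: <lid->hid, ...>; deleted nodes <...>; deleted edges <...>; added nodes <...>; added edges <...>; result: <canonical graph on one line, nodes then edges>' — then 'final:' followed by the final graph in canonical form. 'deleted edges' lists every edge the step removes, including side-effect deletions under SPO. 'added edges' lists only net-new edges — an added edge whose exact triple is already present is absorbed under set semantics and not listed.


step 1: rule r2; match: 0->1, 1->2, 2->0; deleted nodes 2; deleted edges (1,2,1); (2,10,1); added nodes (none); added edges (1,0,1); result: nodes: 0:m2, 1:m1, 4:m3, 6:m2, 10:m1, 12:m1, 13:m1, 15:m1, 17:m1 edges: (0,10,1); (0,12,2); (0,13,2); (1,0,1); (1,12,1); (6,10,1); (10,13,2); (15,13,2); (17,1,1); (17,4,2); (17,6,1)
step 2: rule r2; match: 0->1, 1->0, 2->6; deleted nodes 0; deleted edges (0,10,1); (0,12,2); (0,13,2); (1,0,1); added nodes (none); added edges (1,6,1); result: nodes: 1:m1, 4:m3, 6:m2, 10:m1, 12:m1, 13:m1, 15:m1, 17:m1 edges: (1,6,1); (1,12,1); (6,10,1); (10,13,2); (15,13,2); (17,1,1); (17,4,2); (17,6,1)
final:
nodes: 1:m1, 4:m3, 6:m2, 10:m1, 12:m1, 13:m1, 15:m1, 17:m1
edges: (1,6,1); (1,12,1); (6,10,1); (10,13,2); (15,13,2); (17,1,1); (17,4,2); (17,6,1)


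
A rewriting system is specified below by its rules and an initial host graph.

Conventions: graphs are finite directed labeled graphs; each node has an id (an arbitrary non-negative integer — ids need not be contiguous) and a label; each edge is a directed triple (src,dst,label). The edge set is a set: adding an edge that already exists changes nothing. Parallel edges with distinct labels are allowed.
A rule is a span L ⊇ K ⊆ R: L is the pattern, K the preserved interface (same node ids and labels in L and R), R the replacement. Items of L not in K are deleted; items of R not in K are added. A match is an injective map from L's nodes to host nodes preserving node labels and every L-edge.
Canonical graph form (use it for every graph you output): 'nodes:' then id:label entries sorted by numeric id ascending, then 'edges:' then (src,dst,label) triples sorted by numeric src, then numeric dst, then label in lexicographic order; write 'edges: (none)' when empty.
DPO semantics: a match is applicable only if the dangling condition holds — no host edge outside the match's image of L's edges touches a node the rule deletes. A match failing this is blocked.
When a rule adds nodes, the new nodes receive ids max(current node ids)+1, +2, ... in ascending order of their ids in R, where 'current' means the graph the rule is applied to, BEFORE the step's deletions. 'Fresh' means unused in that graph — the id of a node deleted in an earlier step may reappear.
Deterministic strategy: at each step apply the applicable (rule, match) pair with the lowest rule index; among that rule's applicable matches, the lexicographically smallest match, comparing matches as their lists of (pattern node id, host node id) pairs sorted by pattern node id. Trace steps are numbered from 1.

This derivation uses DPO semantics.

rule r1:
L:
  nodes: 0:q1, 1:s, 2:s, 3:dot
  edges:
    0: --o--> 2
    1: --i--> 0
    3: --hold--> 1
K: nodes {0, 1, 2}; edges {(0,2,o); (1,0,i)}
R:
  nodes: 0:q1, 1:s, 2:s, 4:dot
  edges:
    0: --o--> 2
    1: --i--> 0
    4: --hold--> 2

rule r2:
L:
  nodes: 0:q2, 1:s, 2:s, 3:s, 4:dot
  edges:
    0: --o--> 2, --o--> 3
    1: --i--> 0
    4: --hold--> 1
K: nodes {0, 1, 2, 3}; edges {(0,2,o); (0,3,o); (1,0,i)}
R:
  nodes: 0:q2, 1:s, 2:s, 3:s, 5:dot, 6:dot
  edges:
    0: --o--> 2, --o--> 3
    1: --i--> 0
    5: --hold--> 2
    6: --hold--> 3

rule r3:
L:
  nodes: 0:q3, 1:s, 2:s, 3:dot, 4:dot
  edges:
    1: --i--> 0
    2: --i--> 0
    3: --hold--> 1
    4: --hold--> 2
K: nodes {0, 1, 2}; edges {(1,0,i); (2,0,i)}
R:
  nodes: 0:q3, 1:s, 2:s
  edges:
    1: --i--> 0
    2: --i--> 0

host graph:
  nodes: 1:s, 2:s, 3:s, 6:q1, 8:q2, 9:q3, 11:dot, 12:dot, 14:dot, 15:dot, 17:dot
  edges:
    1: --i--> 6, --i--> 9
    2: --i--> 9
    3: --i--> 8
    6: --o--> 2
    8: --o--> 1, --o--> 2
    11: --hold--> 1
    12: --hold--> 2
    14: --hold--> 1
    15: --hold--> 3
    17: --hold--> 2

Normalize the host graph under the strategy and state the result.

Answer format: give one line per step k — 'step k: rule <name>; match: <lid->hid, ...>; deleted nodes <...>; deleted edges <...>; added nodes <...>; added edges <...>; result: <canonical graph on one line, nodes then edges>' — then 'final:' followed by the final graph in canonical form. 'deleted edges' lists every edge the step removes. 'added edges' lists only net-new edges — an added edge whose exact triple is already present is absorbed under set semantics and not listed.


step 1: rule r1; match: 0->6, 1->1, 2->2, 3->11; deleted nodes 11; deleted edges (11,1,hold); added nodes 18; added edges (18,2,hold); result: nodes: 1:s, 2:s, 3:s, 6:q1, 8:q2, 9:q3, 12:dot, 14:dot, 15:dot, 17:dot, 18:dot edges: (1,6,i); (1,9,i); (2,9,i); (3,8,i); (6,2,o); (8,1,o); (8,2,o); (12,2,hold); (14,1,hold); (15,3,hold); (17,2,hold); (18,2,hold)
step 2: rule r1; match: 0->6, 1->1, 2->2, 3->14; deleted nodes 14; deleted edges (14,1,hold); added nodes 19; added edges (19,2,hold); result: nodes: 1:s, 2:s, 3:s, 6:q1, 8:q2, 9:q3, 12:dot, 15:dot, 17:dot, 18:dot, 19:dot edges: (1,6,i); (1,9,i); (2,9,i); (3,8,i); (6,2,o); (8,1,o); (8,2,o); (12,2,hold); (15,3,hold); (17,2,hold); (18,2,hold); (19,2,hold)
step 3: rule r2; match: 0->8, 1->3, 2->1, 3->2, 4->15; deleted nodes 15; deleted edges (15,3,hold); added nodes 20, 21; added edges (20,1,hold); (21,2,hold); result: nodes: 1:s, 2:s, 3:s, 6:q1, 8:q2, 9:q3, 12:dot, 17:dot, 18:dot, 19:dot, 20:dot, 21:dot edges: (1,6,i); (1,9,i); (2,9,i); (3,8,i); (6,2,o); (8,1,o); (8,2,o); (12,2,hold); (17,2,hold); (18,2,hold); (19,2,hold); (20,1,hold); (21,2,hold)
step 4: rule r1; match: 0->6, 1->1, 2->2, 3->20; deleted nodes 20; deleted edges (20,1,hold); added nodes 22; added edges (22,2,hold); result: nodes: 1:s, 2:s, 3:s, 6:q1, 8:q2, 9:q3, 12:dot, 17:dot, 18:dot, 19:dot, 21:dot, 22:dot edges: (1,6,i); (1,9,i); (2,9,i); (3,8,i); (6,2,o); (8,1,o); (8,2,o); (12,2,hold); (17,2,hold); (18,2,hold); (19,2,hold); (21,2,hold); (22,2,hold)
final:
nodes: 1:s, 2:s, 3:s, 6:q1, 8:q2, 9:q3, 12:dot, 17:dot, 18:dot, 19:dot, 21:dot, 22:dot
edges: (1,6,i); (1,9,i); (2,9,i); (3,8,i); (6,2,o); (8,1,o); (8,2,o); (12,2,hold); (17,2,hold); (18,2,hold); (19,2,hold); (21,2,hold); (22,2,hold)


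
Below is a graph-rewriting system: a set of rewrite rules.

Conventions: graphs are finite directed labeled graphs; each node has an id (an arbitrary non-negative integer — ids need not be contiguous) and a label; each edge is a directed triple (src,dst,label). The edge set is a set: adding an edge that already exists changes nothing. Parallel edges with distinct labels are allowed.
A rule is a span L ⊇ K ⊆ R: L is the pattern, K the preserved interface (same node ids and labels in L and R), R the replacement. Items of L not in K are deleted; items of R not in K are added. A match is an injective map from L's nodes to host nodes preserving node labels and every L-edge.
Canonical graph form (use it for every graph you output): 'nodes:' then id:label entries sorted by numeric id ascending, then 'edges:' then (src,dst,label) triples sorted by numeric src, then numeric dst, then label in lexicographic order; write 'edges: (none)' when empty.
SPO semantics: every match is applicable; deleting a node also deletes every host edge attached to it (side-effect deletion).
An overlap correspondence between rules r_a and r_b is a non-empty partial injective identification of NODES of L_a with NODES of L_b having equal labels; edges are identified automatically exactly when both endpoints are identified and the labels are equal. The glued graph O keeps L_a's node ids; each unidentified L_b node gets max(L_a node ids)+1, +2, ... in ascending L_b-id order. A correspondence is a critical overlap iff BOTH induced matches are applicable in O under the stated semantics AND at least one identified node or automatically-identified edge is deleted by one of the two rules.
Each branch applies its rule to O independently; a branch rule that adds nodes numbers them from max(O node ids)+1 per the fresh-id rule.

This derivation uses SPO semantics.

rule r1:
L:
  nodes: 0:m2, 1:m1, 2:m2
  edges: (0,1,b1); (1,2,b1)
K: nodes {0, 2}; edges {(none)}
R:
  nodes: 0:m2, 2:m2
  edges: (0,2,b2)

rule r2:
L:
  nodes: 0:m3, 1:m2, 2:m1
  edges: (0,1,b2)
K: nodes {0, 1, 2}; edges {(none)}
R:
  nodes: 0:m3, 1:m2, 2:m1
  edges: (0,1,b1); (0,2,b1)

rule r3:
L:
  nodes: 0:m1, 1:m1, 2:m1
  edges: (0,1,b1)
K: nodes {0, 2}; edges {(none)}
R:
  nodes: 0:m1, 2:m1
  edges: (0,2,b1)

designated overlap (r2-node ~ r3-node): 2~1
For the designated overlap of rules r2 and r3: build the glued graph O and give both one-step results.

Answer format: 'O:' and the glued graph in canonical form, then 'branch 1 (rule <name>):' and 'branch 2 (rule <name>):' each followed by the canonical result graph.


O:
nodes: 0:m3, 1:m2, 2:m1, 3:m1, 4:m1
edges: (0,1,b2); (3,2,b1)
branch 1 (rule r2):
nodes: 0:m3, 1:m2, 2:m1, 3:m1, 4:m1
edges: (0,1,b1); (0,2,b1); (3,2,b1)
branch 2 (rule r3):
nodes: 0:m3, 1:m2, 3:m1, 4:m1
edges: (0,1,b2); (3,4,b1)


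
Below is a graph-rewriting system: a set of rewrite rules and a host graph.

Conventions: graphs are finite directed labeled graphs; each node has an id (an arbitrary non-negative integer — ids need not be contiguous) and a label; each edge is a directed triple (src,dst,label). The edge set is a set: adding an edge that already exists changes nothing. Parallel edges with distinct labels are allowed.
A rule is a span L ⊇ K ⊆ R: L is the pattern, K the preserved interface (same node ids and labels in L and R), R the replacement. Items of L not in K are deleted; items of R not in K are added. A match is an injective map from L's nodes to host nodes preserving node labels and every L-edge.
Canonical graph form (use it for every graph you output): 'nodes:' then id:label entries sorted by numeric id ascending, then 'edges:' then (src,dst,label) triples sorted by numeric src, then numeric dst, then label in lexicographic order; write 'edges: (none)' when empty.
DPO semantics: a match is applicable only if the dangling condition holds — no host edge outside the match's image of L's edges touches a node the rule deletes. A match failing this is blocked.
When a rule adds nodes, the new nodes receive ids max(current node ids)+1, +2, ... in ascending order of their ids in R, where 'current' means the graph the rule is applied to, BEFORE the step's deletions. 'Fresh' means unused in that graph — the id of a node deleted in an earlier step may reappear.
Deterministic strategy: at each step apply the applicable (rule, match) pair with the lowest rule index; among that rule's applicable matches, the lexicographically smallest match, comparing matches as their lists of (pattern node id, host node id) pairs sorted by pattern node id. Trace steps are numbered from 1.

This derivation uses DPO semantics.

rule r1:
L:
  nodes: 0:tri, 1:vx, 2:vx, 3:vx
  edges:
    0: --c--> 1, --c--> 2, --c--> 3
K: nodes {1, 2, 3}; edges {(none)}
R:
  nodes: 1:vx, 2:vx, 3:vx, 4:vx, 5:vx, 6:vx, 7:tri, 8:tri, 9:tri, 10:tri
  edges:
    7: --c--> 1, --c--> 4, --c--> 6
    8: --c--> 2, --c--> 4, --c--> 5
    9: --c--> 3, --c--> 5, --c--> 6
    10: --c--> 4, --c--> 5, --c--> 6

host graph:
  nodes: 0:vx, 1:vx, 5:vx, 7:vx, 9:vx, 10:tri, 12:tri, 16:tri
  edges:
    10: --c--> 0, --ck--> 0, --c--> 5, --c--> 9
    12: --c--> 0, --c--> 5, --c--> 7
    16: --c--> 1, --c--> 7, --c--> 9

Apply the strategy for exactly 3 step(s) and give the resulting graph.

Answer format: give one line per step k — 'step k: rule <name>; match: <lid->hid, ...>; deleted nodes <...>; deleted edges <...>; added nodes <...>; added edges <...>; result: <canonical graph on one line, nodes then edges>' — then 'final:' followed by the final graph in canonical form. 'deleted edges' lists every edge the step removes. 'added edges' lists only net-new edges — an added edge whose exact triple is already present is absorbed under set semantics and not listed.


step 1: rule r1; match: 0->12, 1->0, 2->5, 3->7; deleted nodes 12; deleted edges (12,0,c); (12,5,c); (12,7,c); added nodes 17, 18, 19, 20, 21, 22, 23; added edges (20,0,c); (20,17,c); (20,19,c); (21,5,c); (21,17,c); (21,18,c); (22,7,c); (22,18,c); (22,19,c); (23,17,c); (23,18,c); (23,19,c); result: nodes: 0:vx, 1:vx, 5:vx, 7:vx, 9:vx, 10:tri, 16:tri, 17:vx, 18:vx, 19:vx, 20:tri, 21:tri, 22:tri, 23:tri edges: (10,0,c); (10,0,ck); (10,5,c); (10,9,c); (16,1,c); (16,7,c); (16,9,c); (20,0,c); (20,17,c); (20,19,c); (21,5,c); (21,17,c); (21,18,c); (22,7,c); (22,18,c); (22,19,c); (23,17,c); (23,18,c); (23,19,c)
step 2: rule r1; match: 0->16, 1->1, 2->7, 3->9; deleted nodes 16; deleted edges (16,1,c); (16,7,c); (16,9,c); added nodes 24, 25, 26, 27, 28, 29, 30; added edges (27,1,c); (27,24,c); (27,26,c); (28,7,c); (28,24,c); (28,25,c); (29,9,c); (29,25,c); (29,26,c); (30,24,c); (30,25,c); (30,26,c); result: nodes: 0:vx, 1:vx, 5:vx, 7:vx, 9:vx, 10:tri, 17:vx, 18:vx, 19:vx, 20:tri, 21:tri, 22:tri, 23:tri, 24:vx, 25:vx, 26:vx, 27:tri, 28:tri, 29:tri, 30:tri edges: (10,0,c); (10,0,ck); (10,5,c); (10,9,c); (20,0,c); (20,17,c); (20,19,c); (21,5,c); (21,17,c); (21,18,c); (22,7,c); (22,18,c); (22,19,c); (23,17,c); (23,18,c); (23,19,c); (27,1,c); (27,24,c); (27,26,c); (28,7,c); (28,24,c); (28,25,c); (29,9,c); (29,25,c); (29,26,c); (30,24,c); (30,25,c); (30,26,c)
step 3: rule r1; match: 0->20, 1->0, 2->17, 3->19; deleted nodes 20; deleted edges (20,0,c); (20,17,c); (20,19,c); added nodes 31, 32, 33, 34, 35, 36, 37; added edges (34,0,c); (34,31,c); (34,33,c); (35,17,c); (35,31,c); (35,32,c); (36,19,c); (36,32,c); (36,33,c); (37,31,c); (37,32,c); (37,33,c); result: nodes: 0:vx, 1:vx, 5:vx, 7:vx, 9:vx, 10:tri, 17:vx, 18:vx, 19:vx, 21:tri, 22:tri, 23:tri, 24:vx, 25:vx, 26:vx, 27:tri, 28:tri, 29:tri, 30:tri, 31:vx, 32:vx, 33:vx, 34:tri, 35:tri, 36:tri, 37:tri edges: (10,0,c); (10,0,ck); (10,5,c); (10,9,c); (21,5,c); (21,17,c); (21,18,c); (22,7,c); (22,18,c); (22,19,c); (23,17,c); (23,18,c); (23,19,c); (27,1,c); (27,24,c); (27,26,c); (28,7,c); (28,24,c); (28,25,c); (29,9,c); (29,25,c); (29,26,c); (30,24,c); (30,25,c); (30,26,c); (34,0,c); (34,31,c); (34,33,c); (35,17,c); (35,31,c); (35,32,c); (36,19,c); (36,32,c); (36,33,c); (37,31,c); (37,32,c); (37,33,c)
final:
nodes: 0:vx, 1:vx, 5:vx, 7:vx, 9:vx, 10:tri, 17:vx, 18:vx, 19:vx, 21:tri, 22:tri, 23:tri, 24:vx, 25:vx, 26:vx, 27:tri, 28:tri, 29:tri, 30:tri, 31:vx, 32:vx, 33:vx, 34:tri, 35:tri, 36:tri, 37:tri
edges: (10,0,c); (10,0,ck); (10,5,c); (10,9,c); (21,5,c); (21,17,c); (21,18,c); (22,7,c); (22,18,c); (22,19,c); (23,17,c); (23,18,c); (23,19,c); (27,1,c); (27,24,c); (27,26,c); (28,7,c); (28,24,c); (28,25,c); (29,9,c); (29,25,c); (29,26,c); (30,24,c); (30,25,c); (30,26,c); (34,0,c); (34,31,c); (34,33,c); (35,17,c); (35,31,c); (35,32,c); (36,19,c); (36,32,c); (36,33,c); (37,31,c); (37,32,c); (37,33,c)


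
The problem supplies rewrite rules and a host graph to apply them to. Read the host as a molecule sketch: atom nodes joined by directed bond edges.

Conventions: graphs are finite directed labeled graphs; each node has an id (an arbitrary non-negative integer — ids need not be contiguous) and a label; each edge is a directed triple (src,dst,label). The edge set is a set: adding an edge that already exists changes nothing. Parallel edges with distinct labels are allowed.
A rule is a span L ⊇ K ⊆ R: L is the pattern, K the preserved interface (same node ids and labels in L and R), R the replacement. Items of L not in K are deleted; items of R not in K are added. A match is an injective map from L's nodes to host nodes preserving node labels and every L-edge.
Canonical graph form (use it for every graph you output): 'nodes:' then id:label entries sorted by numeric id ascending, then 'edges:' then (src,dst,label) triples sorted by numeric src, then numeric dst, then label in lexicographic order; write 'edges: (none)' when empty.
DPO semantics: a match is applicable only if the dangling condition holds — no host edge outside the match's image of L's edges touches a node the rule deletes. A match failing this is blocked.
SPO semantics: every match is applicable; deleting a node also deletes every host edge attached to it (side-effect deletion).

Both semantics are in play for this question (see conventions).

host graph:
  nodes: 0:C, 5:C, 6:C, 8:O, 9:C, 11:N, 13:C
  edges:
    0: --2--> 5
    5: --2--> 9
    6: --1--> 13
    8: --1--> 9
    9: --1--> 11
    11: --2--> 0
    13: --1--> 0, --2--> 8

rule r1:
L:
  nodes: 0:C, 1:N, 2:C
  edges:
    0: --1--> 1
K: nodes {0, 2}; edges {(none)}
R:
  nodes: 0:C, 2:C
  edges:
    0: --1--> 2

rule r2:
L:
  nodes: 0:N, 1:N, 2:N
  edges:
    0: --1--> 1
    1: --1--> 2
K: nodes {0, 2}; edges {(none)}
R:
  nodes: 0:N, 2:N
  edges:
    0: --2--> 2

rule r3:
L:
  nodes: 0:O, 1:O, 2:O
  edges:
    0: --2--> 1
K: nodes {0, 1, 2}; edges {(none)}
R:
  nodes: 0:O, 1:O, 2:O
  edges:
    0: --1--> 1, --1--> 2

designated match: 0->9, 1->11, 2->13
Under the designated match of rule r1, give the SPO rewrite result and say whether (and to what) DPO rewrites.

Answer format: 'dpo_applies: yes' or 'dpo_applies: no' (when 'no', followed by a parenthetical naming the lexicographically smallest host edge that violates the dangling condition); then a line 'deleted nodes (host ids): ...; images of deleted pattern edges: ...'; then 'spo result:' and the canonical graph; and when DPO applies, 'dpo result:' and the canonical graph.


dpo_applies: no
(the rule deletes node 11, which keeps host edge (11,0,2) outside the match image — the dangling condition fails, DPO blocks; SPO proceeds and side-deletes such edges)
deleted nodes (host ids): 11; images of deleted pattern edges: (9,11,1)
spo result:
nodes: 0:C, 5:C, 6:C, 8:O, 9:C, 13:C
edges: (0,5,2); (5,9,2); (6,13,1); (8,9,1); (9,13,1); (13,0,1); (13,8,2)


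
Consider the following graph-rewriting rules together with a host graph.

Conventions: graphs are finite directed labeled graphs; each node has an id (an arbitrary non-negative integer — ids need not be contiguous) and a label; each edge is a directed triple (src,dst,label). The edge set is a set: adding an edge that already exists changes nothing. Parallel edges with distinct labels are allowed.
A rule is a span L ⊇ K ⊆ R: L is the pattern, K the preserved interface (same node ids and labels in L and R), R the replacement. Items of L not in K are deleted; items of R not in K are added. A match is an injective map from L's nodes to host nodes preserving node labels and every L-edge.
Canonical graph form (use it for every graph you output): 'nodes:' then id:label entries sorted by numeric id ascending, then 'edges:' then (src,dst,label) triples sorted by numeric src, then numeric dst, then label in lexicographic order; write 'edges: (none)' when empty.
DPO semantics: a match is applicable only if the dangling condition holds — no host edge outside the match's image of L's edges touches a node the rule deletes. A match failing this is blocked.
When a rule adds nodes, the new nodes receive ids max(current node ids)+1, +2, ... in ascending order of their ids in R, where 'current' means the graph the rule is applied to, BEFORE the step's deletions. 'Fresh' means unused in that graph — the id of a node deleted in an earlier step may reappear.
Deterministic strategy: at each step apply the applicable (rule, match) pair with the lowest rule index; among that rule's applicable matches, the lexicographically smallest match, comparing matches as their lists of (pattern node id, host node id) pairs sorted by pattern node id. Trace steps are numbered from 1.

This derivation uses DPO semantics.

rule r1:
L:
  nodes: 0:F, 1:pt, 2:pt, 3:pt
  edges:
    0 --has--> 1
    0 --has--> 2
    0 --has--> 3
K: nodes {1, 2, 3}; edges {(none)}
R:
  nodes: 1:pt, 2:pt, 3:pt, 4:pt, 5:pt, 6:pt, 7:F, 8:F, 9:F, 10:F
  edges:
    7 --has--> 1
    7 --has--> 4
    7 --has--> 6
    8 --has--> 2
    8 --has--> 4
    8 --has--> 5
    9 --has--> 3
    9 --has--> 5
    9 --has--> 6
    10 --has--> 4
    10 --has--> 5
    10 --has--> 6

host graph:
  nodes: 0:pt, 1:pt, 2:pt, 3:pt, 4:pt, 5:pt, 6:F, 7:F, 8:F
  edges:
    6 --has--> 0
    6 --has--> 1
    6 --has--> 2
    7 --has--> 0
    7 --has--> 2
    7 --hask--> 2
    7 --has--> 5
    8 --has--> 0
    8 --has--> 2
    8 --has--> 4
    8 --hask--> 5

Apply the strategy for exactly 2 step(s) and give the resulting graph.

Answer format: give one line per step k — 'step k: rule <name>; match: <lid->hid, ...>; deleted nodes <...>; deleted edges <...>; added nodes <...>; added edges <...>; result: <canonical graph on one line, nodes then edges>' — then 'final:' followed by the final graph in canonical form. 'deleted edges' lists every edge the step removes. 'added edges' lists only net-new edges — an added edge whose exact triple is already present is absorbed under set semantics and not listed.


step 1: rule r1; match: 0->6, 1->0, 2->1, 3->2; deleted nodes 6; deleted edges (6,0,has); (6,1,has); (6,2,has); added nodes 9, 10, 11, 12, 13, 14, 15; added edges (12,0,has); (12,9,has); (12,11,has); (13,1,has); (13,9,has); (13,10,has); (14,2,has); (14,10,has); (14,11,has); (15,9,has); (15,10,has); (15,11,has); result: nodes: 0:pt, 1:pt, 2:pt, 3:pt, 4:pt, 5:pt, 7:F, 8:F, 9:pt, 10:pt, 11:pt, 12:F, 13:F, 14:F, 15:F edges: (7,0,has); (7,2,has); (7,2,hask); (7,5,has); (8,0,has); (8,2,has); (8,4,has); (8,5,hask); (12,0,has); (12,9,has); (12,11,has); (13,1,has); (13,9,has); (13,10,has); (14,2,has); (14,10,has); (14,11,has); (15,9,has); (15,10,has); (15,11,has)
step 2: rule r1; match: 0->12, 1->0, 2->9, 3->11; deleted nodes 12; deleted edges (12,0,has); (12,9,has); (12,11,has); added nodes 16, 17, 18, 19, 20, 21, 22; added edges (19,0,has); (19,16,has); (19,18,has); (20,9,has); (20,16,has); (20,17,has); (21,11,has); (21,17,has); (21,18,has); (22,16,has); (22,17,has); (22,18,has); result: nodes: 0:pt, 1:pt, 2:pt, 3:pt, 4:pt, 5:pt, 7:F, 8:F, 9:pt, 10:pt, 11:pt, 13:F, 14:F, 15:F, 16:pt, 17:pt, 18:pt, 19:F, 20:F, 21:F, 22:F edges: (7,0,has); (7,2,has); (7,2,hask); (7,5,has); (8,0,has); (8,2,has); (8,4,has); (8,5,hask); (13,1,has); (13,9,has); (13,10,has); (14,2,has); (14,10,has); (14,11,has); (15,9,has); (15,10,has); (15,11,has); (19,0,has); (19,16,has); (19,18,has); (20,9,has); (20,16,has); (20,17,has); (21,11,has); (21,17,has); (21,18,has); (22,16,has); (22,17,has); (22,18,has)
final:
nodes: 0:pt, 1:pt, 2:pt, 3:pt, 4:pt, 5:pt, 7:F, 8:F, 9:pt, 10:pt, 11:pt, 13:F, 14:F, 15:F, 16:pt, 17:pt, 18:pt, 19:F, 20:F, 21:F, 22:F
edges: (7,0,has); (7,2,has); (7,2,hask); (7,5,has); (8,0,has); (8,2,has); (8,4,has); (8,5,hask); (13,1,has); (13,9,has); (13,10,has); (14,2,has); (14,10,has); (14,11,has); (15,9,has); (15,10,has); (15,11,has); (19,0,has); (19,16,has); (19,18,has); (20,9,has); (20,16,has); (20,17,has); (21,11,has); (21,17,has); (21,18,has); (22,16,has); (22,17,has); (22,18,has)


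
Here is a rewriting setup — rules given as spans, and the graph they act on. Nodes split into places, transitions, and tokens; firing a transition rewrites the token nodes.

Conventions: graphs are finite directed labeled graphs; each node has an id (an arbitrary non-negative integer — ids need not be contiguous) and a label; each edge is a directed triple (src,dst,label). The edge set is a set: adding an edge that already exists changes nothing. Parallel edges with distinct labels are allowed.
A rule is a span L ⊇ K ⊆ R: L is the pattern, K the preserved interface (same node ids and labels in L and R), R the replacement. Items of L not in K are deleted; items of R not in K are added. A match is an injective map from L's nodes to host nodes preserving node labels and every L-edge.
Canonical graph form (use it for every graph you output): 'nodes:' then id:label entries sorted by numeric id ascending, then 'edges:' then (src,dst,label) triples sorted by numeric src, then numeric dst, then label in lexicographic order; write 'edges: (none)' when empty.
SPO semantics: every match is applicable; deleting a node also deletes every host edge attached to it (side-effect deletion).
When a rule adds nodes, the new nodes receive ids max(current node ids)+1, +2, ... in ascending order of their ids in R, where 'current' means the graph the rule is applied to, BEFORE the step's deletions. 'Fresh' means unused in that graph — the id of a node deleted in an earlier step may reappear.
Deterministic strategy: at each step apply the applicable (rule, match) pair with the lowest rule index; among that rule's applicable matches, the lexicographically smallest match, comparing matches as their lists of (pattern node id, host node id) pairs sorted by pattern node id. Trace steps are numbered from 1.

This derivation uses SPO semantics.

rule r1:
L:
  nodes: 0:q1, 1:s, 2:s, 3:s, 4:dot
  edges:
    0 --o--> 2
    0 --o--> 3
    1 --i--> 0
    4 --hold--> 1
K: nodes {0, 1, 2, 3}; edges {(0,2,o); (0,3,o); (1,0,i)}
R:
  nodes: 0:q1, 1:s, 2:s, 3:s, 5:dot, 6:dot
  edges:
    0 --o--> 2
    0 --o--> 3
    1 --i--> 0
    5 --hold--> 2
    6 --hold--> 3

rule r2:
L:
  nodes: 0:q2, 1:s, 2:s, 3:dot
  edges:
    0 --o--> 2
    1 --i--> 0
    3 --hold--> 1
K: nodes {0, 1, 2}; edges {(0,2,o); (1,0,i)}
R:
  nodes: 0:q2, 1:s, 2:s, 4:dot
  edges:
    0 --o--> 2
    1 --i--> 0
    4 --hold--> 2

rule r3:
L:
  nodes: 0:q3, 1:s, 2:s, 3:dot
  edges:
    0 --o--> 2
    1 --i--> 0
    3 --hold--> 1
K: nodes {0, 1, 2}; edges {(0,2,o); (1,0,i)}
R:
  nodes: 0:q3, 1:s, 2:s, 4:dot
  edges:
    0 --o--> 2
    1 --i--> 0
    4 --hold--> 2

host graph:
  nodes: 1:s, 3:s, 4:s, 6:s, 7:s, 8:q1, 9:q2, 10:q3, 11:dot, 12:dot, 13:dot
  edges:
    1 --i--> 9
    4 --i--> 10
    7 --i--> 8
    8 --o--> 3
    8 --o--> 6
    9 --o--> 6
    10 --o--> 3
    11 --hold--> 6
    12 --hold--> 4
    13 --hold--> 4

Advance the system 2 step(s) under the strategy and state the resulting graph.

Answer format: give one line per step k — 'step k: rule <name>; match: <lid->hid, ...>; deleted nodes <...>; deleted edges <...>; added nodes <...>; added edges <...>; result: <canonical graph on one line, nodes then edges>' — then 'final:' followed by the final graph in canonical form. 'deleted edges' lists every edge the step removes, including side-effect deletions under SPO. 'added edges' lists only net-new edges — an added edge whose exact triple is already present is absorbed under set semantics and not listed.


step 1: rule r3; match: 0->10, 1->4, 2->3, 3->12; deleted nodes 12; deleted edges (12,4,hold); added nodes 14; added edges (14,3,hold); result: nodes: 1:s, 3:s, 4:s, 6:s, 7:s, 8:q1, 9:q2, 10:q3, 11:dot, 13:dot, 14:dot edges: (1,9,i); (4,10,i); (7,8,i); (8,3,o); (8,6,o); (9,6,o); (10,3,o); (11,6,hold); (13,4,hold); (14,3,hold)
step 2: rule r3; match: 0->10, 1->4, 2->3, 3->13; deleted nodes 13; deleted edges (13,4,hold); added nodes 15; added edges (15,3,hold); result: nodes: 1:s, 3:s, 4:s, 6:s, 7:s, 8:q1, 9:q2, 10:q3, 11:dot, 14:dot, 15:dot edges: (1,9,i); (4,10,i); (7,8,i); (8,3,o); (8,6,o); (9,6,o); (10,3,o); (11,6,hold); (14,3,hold); (15,3,hold)
final:
nodes: 1:s, 3:s, 4:s, 6:s, 7:s, 8:q1, 9:q2, 10:q3, 11:dot, 14:dot, 15:dot
edges: (1,9,i); (4,10,i); (7,8,i); (8,3,o); (8,6,o); (9,6,o); (10,3,o); (11,6,hold); (14,3,hold); (15,3,hold)


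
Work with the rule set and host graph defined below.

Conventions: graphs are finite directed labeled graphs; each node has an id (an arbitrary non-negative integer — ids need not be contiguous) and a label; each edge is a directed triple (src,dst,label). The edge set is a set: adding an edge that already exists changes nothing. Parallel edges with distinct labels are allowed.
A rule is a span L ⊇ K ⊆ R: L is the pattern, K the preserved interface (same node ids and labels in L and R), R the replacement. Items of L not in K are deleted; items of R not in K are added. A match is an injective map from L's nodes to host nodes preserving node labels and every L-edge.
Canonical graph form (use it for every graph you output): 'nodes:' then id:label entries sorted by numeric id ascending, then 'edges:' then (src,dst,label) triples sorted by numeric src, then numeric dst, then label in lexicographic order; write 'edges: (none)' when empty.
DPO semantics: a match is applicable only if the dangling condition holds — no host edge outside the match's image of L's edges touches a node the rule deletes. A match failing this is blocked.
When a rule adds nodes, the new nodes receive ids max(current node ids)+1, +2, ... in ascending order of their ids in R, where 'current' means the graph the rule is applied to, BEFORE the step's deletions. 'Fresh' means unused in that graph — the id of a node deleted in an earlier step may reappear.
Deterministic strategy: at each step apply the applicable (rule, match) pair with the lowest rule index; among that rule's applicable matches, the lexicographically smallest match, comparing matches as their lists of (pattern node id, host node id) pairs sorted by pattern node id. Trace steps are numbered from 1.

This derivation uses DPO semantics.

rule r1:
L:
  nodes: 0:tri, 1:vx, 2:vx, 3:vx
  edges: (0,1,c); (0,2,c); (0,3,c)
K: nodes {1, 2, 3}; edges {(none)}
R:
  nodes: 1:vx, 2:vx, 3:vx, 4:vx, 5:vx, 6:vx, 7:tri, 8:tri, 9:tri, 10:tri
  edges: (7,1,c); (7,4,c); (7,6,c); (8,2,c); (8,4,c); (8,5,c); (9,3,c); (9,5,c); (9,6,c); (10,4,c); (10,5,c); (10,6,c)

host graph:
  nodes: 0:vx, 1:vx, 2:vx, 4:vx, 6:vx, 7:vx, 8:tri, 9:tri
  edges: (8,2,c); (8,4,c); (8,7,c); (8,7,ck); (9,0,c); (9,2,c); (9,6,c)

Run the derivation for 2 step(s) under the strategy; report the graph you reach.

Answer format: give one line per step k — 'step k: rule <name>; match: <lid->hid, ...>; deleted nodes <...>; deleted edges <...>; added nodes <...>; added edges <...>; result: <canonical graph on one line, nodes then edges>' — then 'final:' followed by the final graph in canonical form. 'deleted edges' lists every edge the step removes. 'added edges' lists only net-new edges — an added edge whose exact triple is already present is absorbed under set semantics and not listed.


step 1: rule r1; match: 0->9, 1->0, 2->2, 3->6; deleted nodes 9; deleted edges (9,0,c); (9,2,c); (9,6,c); added nodes 10, 11, 12, 13, 14, 15, 16; added edges (13,0,c); (13,10,c); (13,12,c); (14,2,c); (14,10,c); (14,11,c); (15,6,c); (15,11,c); (15,12,c); (16,10,c); (16,11,c); (16,12,c); result: nodes: 0:vx, 1:vx, 2:vx, 4:vx, 6:vx, 7:vx, 8:tri, 10:vx, 11:vx, 12:vx, 13:tri, 14:tri, 15:tri, 16:tri edges: (8,2,c); (8,4,c); (8,7,c); (8,7,ck); (13,0,c); (13,10,c); (13,12,c); (14,2,c); (14,10,c); (14,11,c); (15,6,c); (15,11,c); (15,12,c); (16,10,c); (16,11,c); (16,12,c)
step 2: rule r1; match: 0->13, 1->0, 2->10, 3->12; deleted nodes 13; deleted edges (13,0,c); (13,10,c); (13,12,c); added nodes 17, 18, 19, 20, 21, 22, 23; added edges (20,0,c); (20,17,c); (20,19,c); (21,10,c); (21,17,c); (21,18,c); (22,12,c); (22,18,c); (22,19,c); (23,17,c); (23,18,c); (23,19,c); result: nodes: 0:vx, 1:vx, 2:vx, 4:vx, 6:vx, 7:vx, 8:tri, 10:vx, 11:vx, 12:vx, 14:tri, 15:tri, 16:tri, 17:vx, 18:vx, 19:vx, 20:tri, 21:tri, 22:tri, 23:tri edges: (8,2,c); (8,4,c); (8,7,c); (8,7,ck); (14,2,c); (14,10,c); (14,11,c); (15,6,c); (15,11,c); (15,12,c); (16,10,c); (16,11,c); (16,12,c); (20,0,c); (20,17,c); (20,19,c); (21,10,c); (21,17,c); (21,18,c); (22,12,c); (22,18,c); (22,19,c); (23,17,c); (23,18,c); (23,19,c)
final:
nodes: 0:vx, 1:vx, 2:vx, 4:vx, 6:vx, 7:vx, 8:tri, 10:vx, 11:vx, 12:vx, 14:tri, 15:tri, 16:tri, 17:vx, 18:vx, 19:vx, 20:tri, 21:tri, 22:tri, 23:tri
edges: (8,2,c); (8,4,c); (8,7,c); (8,7,ck); (14,2,c); (14,10,c); (14,11,c); (15,6,c); (15,11,c); (15,12,c); (16,10,c); (16,11,c); (16,12,c); (20,0,c); (20,17,c); (20,19,c); (21,10,c); (21,17,c); (21,18,c); (22,12,c); (22,18,c); (22,19,c); (23,17,c); (23,18,c); (23,19,c)


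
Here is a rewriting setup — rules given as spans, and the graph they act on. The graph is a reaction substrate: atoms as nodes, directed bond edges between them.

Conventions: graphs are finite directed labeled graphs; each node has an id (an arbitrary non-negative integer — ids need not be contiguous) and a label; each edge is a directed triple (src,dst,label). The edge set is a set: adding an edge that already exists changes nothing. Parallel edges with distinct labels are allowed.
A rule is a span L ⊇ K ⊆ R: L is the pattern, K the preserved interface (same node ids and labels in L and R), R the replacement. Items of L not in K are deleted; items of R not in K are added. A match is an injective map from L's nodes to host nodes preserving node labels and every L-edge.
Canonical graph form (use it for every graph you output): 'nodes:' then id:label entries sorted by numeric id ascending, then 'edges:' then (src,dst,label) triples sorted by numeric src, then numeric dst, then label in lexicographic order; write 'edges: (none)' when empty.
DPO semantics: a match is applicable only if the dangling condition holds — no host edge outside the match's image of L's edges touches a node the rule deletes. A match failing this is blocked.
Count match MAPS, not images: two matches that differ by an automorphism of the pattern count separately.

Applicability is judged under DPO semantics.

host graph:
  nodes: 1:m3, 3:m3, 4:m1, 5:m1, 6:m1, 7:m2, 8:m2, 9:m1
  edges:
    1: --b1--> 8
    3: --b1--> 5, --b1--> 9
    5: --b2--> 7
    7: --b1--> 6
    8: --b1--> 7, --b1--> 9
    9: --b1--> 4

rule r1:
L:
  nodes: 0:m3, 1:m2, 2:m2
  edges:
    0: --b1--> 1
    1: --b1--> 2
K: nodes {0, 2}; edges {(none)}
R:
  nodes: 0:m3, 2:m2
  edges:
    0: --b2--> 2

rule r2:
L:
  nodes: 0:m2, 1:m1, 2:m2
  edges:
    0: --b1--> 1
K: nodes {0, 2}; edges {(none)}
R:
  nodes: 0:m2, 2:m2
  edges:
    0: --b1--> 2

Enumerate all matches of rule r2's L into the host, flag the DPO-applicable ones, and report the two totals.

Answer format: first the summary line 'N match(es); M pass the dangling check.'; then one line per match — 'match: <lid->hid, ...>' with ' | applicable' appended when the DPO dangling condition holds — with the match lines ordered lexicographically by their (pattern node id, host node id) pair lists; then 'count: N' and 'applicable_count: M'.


2 match(es); 1 pass the dangling check.
match: 0->7, 1->6, 2->8 | applicable
match: 0->8, 1->9, 2->7
count: 2
applicable_count: 1
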